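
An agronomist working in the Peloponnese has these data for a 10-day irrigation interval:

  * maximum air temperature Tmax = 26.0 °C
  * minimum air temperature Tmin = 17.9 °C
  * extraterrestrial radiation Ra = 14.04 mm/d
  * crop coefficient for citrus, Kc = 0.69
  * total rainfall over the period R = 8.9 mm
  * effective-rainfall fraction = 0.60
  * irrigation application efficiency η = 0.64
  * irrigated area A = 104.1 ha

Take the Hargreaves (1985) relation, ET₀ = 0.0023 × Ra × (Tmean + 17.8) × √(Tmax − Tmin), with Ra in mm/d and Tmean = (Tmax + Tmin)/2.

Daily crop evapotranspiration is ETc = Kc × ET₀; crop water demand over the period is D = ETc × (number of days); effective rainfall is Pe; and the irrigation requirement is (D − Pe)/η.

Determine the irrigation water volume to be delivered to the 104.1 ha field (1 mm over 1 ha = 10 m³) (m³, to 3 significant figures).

Tmean = (26.0 + 17.9)/2 = 21.95 °C
ET₀ = 0.0023 × 14.04 × (21.95 + 17.8) × √8.1 = 0.0023 × 14.04 × 39.75 × 2.8460 = 3.6531 mm/d
ETc = Kc × ET₀ = 0.69 × 3.6531 = 2.5206 mm/d
Crop demand D = ETc × 10 d = 2.5206 × 10 = 25.206 mm
Pe = 0.60 × 8.9 = 5.340 mm
D − Pe = 25.206 − 5.340 = 19.866 mm
Gross irrigation = 19.866 / 0.64 = 31.041 mm
Volume = 31.041 mm × 104.1 ha × 10 = 32313.7 m³

32300 m³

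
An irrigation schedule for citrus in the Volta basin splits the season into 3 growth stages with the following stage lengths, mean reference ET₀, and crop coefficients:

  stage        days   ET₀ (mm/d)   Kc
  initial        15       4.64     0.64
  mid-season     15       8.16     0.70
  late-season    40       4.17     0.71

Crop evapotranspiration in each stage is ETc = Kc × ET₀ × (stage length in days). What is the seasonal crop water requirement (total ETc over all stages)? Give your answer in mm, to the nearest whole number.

249 mm

initial: 0.64 × 4.64 × 15 = 44.54 mm
mid-season: 0.70 × 8.16 × 15 = 85.68 mm
late-season: 0.71 × 4.17 × 40 = 118.43 mm
Seasonal total = 248.65 mm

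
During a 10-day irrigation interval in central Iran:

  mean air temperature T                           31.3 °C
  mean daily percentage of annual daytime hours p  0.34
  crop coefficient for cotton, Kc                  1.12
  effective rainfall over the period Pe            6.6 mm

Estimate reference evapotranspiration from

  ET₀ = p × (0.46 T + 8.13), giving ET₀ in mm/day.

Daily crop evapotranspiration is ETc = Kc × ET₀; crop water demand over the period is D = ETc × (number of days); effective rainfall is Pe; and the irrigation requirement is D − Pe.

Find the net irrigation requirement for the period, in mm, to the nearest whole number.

ET₀ = 0.34 × (0.46 × 31.3 + 8.13) = 0.34 × 22.528 = 7.6595 mm/d
ETc = Kc × ET₀ = 1.12 × 7.6595 = 8.5786 mm/d
Crop demand D = ETc × 10 d = 8.5786 × 10 = 85.786 mm
D − Pe = 85.786 − 6.6 = 79.186 mm

79 mm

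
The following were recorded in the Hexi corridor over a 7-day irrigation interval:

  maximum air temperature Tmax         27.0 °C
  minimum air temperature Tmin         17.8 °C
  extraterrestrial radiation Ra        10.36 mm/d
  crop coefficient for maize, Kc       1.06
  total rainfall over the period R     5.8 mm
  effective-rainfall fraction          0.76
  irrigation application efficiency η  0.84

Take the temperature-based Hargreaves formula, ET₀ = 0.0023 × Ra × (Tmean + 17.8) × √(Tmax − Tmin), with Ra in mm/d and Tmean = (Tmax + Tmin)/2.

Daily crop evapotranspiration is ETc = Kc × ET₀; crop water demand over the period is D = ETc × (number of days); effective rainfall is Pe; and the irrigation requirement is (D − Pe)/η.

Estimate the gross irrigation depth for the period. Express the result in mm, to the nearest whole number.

20 mm

Tmean = (27.0 + 17.8)/2 = 22.40 °C
ET₀ = 0.0023 × 10.36 × (22.40 + 17.8) × √9.2 = 0.0023 × 10.36 × 40.20 × 3.0332 = 2.9055 mm/d
ETc = Kc × ET₀ = 1.06 × 2.9055 = 3.0798 mm/d
Crop demand D = ETc × 7 d = 3.0798 × 7 = 21.559 mm
Pe = 0.76 × 5.8 = 4.408 mm
D − Pe = 21.559 − 4.408 = 17.151 mm
Gross irrigation = 17.151 / 0.84 = 20.418 mm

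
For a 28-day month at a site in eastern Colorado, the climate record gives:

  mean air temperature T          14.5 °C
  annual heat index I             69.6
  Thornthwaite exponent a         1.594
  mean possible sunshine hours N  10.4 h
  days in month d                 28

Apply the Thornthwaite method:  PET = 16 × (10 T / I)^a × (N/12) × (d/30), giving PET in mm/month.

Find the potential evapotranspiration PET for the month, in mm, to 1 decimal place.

10T/I = 10 × 14.5 / 69.6 = 2.0833
(10T/I)^a = 2.0833^1.594 = 3.2217
Uncorrected PET = 16 × 3.2217 = 51.547 mm
Correction = (N/12)(d/30) = (10.4/12)(28/30) = 0.8089
PET = 51.547 × 0.8089 = 41.696 mm/month

41.7 mm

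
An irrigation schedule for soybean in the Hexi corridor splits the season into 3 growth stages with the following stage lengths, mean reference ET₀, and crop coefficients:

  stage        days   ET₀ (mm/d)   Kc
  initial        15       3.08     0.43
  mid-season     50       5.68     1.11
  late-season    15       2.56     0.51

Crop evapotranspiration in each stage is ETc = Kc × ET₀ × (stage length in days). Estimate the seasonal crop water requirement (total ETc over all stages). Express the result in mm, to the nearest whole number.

355 mm

initial: 0.43 × 3.08 × 15 = 19.87 mm
mid-season: 1.11 × 5.68 × 50 = 315.24 mm
late-season: 0.51 × 2.56 × 15 = 19.58 mm
Seasonal total = 354.69 mm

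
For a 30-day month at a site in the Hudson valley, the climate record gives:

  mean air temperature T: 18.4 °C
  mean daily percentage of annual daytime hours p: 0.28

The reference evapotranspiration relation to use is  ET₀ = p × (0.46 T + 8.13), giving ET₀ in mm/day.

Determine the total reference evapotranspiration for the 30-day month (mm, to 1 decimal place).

139.4 mm

ET₀ = 0.28 × (0.46 × 18.4 + 8.13) = 0.28 × 16.594 = 4.6463 mm/d
Monthly total = 4.6463 × 30 = 139.389 mm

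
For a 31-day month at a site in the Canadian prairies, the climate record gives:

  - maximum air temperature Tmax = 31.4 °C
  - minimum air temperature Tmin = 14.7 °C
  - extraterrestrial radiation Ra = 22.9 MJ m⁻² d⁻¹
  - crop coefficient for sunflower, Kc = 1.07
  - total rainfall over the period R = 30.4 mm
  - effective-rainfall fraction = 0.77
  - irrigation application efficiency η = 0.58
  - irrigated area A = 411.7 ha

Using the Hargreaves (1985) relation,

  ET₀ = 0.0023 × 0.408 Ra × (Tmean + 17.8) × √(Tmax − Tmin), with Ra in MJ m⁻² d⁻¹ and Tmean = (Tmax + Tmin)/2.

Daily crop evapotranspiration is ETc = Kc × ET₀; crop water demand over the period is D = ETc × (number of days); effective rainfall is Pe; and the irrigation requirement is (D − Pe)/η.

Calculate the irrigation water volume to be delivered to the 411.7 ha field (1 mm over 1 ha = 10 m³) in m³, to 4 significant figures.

Tmean = (31.4 + 14.7)/2 = 23.05 °C
0.408 Ra = 0.408 × 22.9 = 9.3432 mm/d equivalent
ET₀ = 0.0023 × 9.3432 × (23.05 + 17.8) × √16.7 = 0.0023 × 9.3432 × 40.85 × 4.0866 = 3.5874 mm/d
ETc = Kc × ET₀ = 1.07 × 3.5874 = 3.8385 mm/d
Crop demand D = ETc × 31 d = 3.8385 × 31 = 118.994 mm
Pe = 0.77 × 30.4 = 23.408 mm
D − Pe = 118.994 − 23.408 = 95.586 mm
Gross irrigation = 95.586 / 0.58 = 164.803 mm
Volume = 164.803 mm × 411.7 ha × 10 = 678494.0 m³

678500 m³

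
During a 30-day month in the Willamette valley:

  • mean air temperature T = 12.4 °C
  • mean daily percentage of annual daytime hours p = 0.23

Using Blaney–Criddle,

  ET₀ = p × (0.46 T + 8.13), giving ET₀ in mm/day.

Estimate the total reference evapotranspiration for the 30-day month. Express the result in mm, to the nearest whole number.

ET₀ = 0.23 × (0.46 × 12.4 + 8.13) = 0.23 × 13.834 = 3.1818 mm/d
Monthly total = 3.1818 × 30 = 95.454 mm

95 mm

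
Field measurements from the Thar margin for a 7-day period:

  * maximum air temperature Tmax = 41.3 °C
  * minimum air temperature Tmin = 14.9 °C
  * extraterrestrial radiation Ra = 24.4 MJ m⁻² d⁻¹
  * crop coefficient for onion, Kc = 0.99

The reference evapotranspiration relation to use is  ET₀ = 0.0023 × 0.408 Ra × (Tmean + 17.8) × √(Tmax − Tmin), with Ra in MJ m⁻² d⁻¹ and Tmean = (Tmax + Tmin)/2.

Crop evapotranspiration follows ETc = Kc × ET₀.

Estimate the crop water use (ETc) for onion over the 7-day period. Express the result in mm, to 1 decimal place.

37.4 mm

Tmean = (41.3 + 14.9)/2 = 28.10 °C
0.408 Ra = 0.408 × 24.4 = 9.9552 mm/d equivalent
ET₀ = 0.0023 × 9.9552 × (28.10 + 17.8) × √26.4 = 0.0023 × 9.9552 × 45.90 × 5.1381 = 5.4000 mm/d
ETc = Kc × ET₀ = 0.99 × 5.4000 = 5.3460 mm/d
Over 7 days: 5.3460 × 7 = 37.422 mm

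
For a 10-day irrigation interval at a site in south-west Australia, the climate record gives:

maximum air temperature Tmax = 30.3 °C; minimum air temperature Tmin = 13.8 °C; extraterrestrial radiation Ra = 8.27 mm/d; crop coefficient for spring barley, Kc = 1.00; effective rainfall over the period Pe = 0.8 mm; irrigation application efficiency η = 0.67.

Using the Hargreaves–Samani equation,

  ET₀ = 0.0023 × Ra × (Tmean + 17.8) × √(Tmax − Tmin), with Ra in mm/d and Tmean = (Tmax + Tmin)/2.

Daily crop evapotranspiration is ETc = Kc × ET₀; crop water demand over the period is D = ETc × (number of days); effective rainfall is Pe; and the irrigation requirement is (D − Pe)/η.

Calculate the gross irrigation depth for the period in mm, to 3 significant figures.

Tmean = (30.3 + 13.8)/2 = 22.05 °C
ET₀ = 0.0023 × 8.27 × (22.05 + 17.8) × √16.5 = 0.0023 × 8.27 × 39.85 × 4.0620 = 3.0789 mm/d
ETc = Kc × ET₀ = 1.00 × 3.0789 = 3.0789 mm/d
Crop demand D = ETc × 10 d = 3.0789 × 10 = 30.789 mm
D − Pe = 30.789 − 0.8 = 29.989 mm
Gross irrigation = 29.989 / 0.67 = 44.760 mm

44.8 mm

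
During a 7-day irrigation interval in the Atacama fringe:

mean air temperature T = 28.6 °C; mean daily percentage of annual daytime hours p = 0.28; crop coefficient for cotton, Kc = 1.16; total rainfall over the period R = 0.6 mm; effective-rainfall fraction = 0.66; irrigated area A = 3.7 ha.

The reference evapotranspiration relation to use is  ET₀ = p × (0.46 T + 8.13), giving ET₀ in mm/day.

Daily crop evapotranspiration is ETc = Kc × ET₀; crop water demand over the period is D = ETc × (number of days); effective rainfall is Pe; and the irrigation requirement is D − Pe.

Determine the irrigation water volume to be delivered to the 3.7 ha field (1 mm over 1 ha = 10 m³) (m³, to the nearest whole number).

ET₀ = 0.28 × (0.46 × 28.6 + 8.13) = 0.28 × 21.286 = 5.9601 mm/d
ETc = Kc × ET₀ = 1.16 × 5.9601 = 6.9137 mm/d
Crop demand D = ETc × 7 d = 6.9137 × 7 = 48.396 mm
Pe = 0.66 × 0.6 = 0.396 mm
D − Pe = 48.396 − 0.396 = 48.000 mm
Volume = 48.000 mm × 3.7 ha × 10 = 1776.0 m³

1776 m³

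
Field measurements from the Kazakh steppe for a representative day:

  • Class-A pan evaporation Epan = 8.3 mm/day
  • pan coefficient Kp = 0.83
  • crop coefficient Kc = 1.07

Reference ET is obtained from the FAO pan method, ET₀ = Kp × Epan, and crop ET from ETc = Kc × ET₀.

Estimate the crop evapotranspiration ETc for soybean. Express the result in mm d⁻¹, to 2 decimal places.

7.37 mm d⁻¹

ET₀ = 0.83 × 8.3 = 6.8890 mm/d
ETc = Kc × ET₀ = 1.07 × 6.8890 = 7.3712 mm/d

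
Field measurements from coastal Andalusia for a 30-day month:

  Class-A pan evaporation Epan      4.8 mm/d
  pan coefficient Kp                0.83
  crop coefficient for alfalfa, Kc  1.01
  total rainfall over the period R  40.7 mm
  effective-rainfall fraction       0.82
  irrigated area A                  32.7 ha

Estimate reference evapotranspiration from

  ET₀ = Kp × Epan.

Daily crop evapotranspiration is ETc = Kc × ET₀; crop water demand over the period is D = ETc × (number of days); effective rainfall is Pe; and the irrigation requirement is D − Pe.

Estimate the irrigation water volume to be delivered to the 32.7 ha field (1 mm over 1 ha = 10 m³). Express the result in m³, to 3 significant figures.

28600 m³

ET₀ = 0.83 × 4.8 = 3.9840 mm/d
ETc = Kc × ET₀ = 1.01 × 3.9840 = 4.0238 mm/d
Crop demand D = ETc × 30 d = 4.0238 × 30 = 120.714 mm
Pe = 0.82 × 40.7 = 33.374 mm
D − Pe = 120.714 − 33.374 = 87.340 mm
Volume = 87.340 mm × 32.7 ha × 10 = 28560.2 m³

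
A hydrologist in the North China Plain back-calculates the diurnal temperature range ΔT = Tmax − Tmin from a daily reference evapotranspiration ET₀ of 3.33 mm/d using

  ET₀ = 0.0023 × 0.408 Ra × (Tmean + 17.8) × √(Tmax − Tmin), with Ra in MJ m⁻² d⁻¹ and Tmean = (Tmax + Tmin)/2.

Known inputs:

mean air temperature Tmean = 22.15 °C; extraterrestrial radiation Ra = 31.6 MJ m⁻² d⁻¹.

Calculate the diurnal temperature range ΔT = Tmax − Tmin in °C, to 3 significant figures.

7.90 °C

√ΔT = ET₀ / [0.0023 × 0.408 × Ra × (Tmean+17.8)] = 3.33 / (0.0023 × 12.8928 × 39.95) = 2.8109
ΔT = 2.8109² = 7.901 °C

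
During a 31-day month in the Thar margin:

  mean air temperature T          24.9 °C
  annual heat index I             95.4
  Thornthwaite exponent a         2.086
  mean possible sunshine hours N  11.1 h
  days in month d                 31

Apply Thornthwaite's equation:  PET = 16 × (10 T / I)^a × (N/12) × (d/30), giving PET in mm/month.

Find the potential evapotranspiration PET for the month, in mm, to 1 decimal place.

10T/I = 10 × 24.9 / 95.4 = 2.6101
(10T/I)^a = 2.6101^2.086 = 7.3986
Uncorrected PET = 16 × 7.3986 = 118.378 mm
Correction = (N/12)(d/30) = (11.1/12)(31/30) = 0.9558
PET = 118.378 × 0.9558 = 113.146 mm/month

113.1 mm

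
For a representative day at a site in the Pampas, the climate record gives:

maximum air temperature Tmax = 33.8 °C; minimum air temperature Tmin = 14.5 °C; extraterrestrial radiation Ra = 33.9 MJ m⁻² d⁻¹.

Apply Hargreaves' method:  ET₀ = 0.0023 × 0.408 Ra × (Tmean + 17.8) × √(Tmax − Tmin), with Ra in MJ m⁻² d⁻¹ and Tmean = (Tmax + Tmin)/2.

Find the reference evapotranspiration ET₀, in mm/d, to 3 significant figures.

Tmean = (33.8 + 14.5)/2 = 24.15 °C
0.408 Ra = 0.408 × 33.9 = 13.8312 mm/d equivalent
ET₀ = 0.0023 × 13.8312 × (24.15 + 17.8) × √19.3 = 0.0023 × 13.8312 × 41.95 × 4.3932 = 5.8627 mm/d

5.86 mm/d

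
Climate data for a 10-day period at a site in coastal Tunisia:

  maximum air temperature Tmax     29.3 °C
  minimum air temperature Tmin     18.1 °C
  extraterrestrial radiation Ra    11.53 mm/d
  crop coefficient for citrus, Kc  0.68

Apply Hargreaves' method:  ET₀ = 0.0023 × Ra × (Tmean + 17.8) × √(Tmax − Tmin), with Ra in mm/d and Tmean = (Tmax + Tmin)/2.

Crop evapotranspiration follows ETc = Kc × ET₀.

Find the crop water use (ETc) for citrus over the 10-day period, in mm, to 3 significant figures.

25.0 mm

Tmean = (29.3 + 18.1)/2 = 23.70 °C
ET₀ = 0.0023 × 11.53 × (23.70 + 17.8) × √11.2 = 0.0023 × 11.53 × 41.50 × 3.3466 = 3.6831 mm/d
ETc = Kc × ET₀ = 0.68 × 3.6831 = 2.5045 mm/d
Over 10 days: 2.5045 × 10 = 25.045 mm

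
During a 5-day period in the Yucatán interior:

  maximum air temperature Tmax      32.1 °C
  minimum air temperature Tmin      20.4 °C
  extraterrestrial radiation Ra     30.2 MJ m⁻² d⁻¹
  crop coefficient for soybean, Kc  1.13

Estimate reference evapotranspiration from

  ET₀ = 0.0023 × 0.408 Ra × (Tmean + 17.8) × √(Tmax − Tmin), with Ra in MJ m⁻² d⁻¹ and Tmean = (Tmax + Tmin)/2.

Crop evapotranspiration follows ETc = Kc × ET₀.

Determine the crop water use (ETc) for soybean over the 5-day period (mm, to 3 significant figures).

24.1 mm

Tmean = (32.1 + 20.4)/2 = 26.25 °C
0.408 Ra = 0.408 × 30.2 = 12.3216 mm/d equivalent
ET₀ = 0.0023 × 12.3216 × (26.25 + 17.8) × √11.7 = 0.0023 × 12.3216 × 44.05 × 3.4205 = 4.2700 mm/d
ETc = Kc × ET₀ = 1.13 × 4.2700 = 4.8251 mm/d
Over 5 days: 4.8251 × 5 = 24.126 mm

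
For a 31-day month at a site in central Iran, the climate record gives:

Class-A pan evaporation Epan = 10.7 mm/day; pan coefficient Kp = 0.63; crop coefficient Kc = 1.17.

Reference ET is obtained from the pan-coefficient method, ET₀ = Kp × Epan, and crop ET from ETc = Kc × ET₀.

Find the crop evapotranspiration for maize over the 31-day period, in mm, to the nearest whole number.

244 mm

ET₀ = 0.63 × 10.7 = 6.7410 mm/d
ETc = Kc × ET₀ = 1.17 × 6.7410 = 7.8870 mm/d
Over 31 days: 7.8870 × 31 = 244.497 mm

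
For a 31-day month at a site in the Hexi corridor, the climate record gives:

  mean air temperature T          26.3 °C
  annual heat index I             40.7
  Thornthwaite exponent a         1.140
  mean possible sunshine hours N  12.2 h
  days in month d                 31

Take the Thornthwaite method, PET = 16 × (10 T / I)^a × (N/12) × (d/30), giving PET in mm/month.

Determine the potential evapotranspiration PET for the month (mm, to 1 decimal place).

10T/I = 10 × 26.3 / 40.7 = 6.4619
(10T/I)^a = 6.4619^1.140 = 8.3909
Uncorrected PET = 16 × 8.3909 = 134.254 mm
Correction = (N/12)(d/30) = (12.2/12)(31/30) = 1.0506
PET = 134.254 × 1.0506 = 141.047 mm/month

141.0 mm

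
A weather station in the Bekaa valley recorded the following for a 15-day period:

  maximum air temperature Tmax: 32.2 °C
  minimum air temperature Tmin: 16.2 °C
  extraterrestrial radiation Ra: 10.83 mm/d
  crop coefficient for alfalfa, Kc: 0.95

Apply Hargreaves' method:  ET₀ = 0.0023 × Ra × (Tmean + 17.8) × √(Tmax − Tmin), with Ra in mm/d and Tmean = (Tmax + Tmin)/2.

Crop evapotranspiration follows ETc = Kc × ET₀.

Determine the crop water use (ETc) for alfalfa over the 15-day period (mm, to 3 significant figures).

Tmean = (32.2 + 16.2)/2 = 24.20 °C
ET₀ = 0.0023 × 10.83 × (24.20 + 17.8) × √16.0 = 0.0023 × 10.83 × 42.00 × 4.0000 = 4.1847 mm/d
ETc = Kc × ET₀ = 0.95 × 4.1847 = 3.9755 mm/d
Over 15 days: 3.9755 × 15 = 59.633 mm

59.6 mm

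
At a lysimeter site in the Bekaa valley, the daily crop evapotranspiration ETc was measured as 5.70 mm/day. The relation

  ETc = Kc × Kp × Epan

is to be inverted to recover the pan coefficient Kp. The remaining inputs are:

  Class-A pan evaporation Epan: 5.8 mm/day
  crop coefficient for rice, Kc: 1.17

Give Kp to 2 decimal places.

0.84

ETc = Kc × Kp × Epan  ⇒  Kp = ETc / (Kc × Epan)
Kp = 5.70 / (1.17 × 5.8) = 5.70 / 6.786 = 0.8400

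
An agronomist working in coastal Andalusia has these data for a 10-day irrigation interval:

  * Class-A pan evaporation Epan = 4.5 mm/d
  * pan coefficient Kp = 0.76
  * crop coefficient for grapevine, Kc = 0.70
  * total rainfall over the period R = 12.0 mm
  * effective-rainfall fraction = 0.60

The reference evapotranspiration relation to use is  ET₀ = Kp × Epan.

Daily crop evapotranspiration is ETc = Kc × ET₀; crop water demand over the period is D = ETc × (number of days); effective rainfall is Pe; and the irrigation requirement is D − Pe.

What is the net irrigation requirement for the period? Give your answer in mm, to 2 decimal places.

ET₀ = 0.76 × 4.5 = 3.4200 mm/d
ETc = Kc × ET₀ = 0.70 × 3.4200 = 2.3940 mm/d
Crop demand D = ETc × 10 d = 2.3940 × 10 = 23.940 mm
Pe = 0.60 × 12.0 = 7.200 mm
D − Pe = 23.940 − 7.200 = 16.740 mm

16.74 mm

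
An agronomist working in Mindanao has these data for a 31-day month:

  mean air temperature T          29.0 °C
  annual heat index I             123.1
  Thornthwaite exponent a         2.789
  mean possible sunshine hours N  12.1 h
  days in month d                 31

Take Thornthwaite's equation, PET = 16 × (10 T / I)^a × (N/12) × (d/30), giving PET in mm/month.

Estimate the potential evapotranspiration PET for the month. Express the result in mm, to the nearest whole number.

10T/I = 10 × 29.0 / 123.1 = 2.3558
(10T/I)^a = 2.3558^2.789 = 10.9117
Uncorrected PET = 16 × 10.9117 = 174.587 mm
Correction = (N/12)(d/30) = (12.1/12)(31/30) = 1.0419
PET = 174.587 × 1.0419 = 181.902 mm/month

182 mm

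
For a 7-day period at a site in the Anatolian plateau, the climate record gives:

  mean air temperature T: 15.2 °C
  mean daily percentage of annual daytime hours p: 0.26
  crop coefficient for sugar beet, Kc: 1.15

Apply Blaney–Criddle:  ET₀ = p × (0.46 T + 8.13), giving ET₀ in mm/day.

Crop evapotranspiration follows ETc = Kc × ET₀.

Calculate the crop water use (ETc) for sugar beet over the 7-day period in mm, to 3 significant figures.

ET₀ = 0.26 × (0.46 × 15.2 + 8.13) = 0.26 × 15.122 = 3.9317 mm/d
ETc = Kc × ET₀ = 1.15 × 3.9317 = 4.5215 mm/d
Over 7 days: 4.5215 × 7 = 31.651 mm

31.7 mm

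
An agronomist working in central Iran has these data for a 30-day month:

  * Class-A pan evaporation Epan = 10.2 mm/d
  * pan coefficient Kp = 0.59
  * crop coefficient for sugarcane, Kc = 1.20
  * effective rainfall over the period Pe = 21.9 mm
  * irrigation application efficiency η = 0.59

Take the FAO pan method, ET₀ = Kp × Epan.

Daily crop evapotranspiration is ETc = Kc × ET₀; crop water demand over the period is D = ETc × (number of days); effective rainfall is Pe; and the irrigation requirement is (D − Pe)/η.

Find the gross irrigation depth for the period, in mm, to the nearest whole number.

330 mm

ET₀ = 0.59 × 10.2 = 6.0180 mm/d
ETc = Kc × ET₀ = 1.20 × 6.0180 = 7.2216 mm/d
Crop demand D = ETc × 30 d = 7.2216 × 30 = 216.648 mm
D − Pe = 216.648 − 21.9 = 194.748 mm
Gross irrigation = 194.748 / 0.59 = 330.081 mm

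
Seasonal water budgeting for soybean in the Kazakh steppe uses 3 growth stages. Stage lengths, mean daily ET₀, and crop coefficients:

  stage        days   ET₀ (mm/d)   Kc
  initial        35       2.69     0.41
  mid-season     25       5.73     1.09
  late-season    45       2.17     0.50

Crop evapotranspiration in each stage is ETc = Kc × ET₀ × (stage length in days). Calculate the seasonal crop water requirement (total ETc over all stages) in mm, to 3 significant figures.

initial: 0.41 × 2.69 × 35 = 38.60 mm
mid-season: 1.09 × 5.73 × 25 = 156.14 mm
late-season: 0.50 × 2.17 × 45 = 48.83 mm
Seasonal total = 243.57 mm

244 mm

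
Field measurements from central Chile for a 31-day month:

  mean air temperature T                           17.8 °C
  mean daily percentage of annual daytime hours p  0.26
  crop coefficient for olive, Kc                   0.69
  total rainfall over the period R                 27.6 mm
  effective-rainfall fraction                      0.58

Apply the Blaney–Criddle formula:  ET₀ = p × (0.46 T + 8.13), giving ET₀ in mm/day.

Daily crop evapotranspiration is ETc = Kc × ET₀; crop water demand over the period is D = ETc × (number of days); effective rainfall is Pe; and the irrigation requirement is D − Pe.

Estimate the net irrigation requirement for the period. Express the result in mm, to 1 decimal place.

74.7 mm

ET₀ = 0.26 × (0.46 × 17.8 + 8.13) = 0.26 × 16.318 = 4.2427 mm/d
ETc = Kc × ET₀ = 0.69 × 4.2427 = 2.9275 mm/d
Crop demand D = ETc × 31 d = 2.9275 × 31 = 90.753 mm
Pe = 0.58 × 27.6 = 16.008 mm
D − Pe = 90.753 − 16.008 = 74.745 mm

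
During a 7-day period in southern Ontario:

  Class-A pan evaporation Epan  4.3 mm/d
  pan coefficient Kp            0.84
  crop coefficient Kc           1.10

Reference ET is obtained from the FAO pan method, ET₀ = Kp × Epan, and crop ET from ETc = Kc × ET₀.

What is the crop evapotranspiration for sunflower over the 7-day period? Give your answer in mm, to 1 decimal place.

ET₀ = 0.84 × 4.3 = 3.6120 mm/d
ETc = Kc × ET₀ = 1.10 × 3.6120 = 3.9732 mm/d
Over 7 days: 3.9732 × 7 = 27.812 mm

27.8 mm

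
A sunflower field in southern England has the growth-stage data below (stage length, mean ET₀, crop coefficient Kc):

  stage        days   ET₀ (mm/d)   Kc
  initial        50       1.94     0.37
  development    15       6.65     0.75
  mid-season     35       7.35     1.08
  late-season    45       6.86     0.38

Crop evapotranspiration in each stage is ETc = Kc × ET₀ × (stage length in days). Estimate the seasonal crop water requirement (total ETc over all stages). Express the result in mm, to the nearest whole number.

initial: 0.37 × 1.94 × 50 = 35.89 mm
development: 0.75 × 6.65 × 15 = 74.81 mm
mid-season: 1.08 × 7.35 × 35 = 277.83 mm
late-season: 0.38 × 6.86 × 45 = 117.31 mm
Seasonal total = 505.84 mm

506 mm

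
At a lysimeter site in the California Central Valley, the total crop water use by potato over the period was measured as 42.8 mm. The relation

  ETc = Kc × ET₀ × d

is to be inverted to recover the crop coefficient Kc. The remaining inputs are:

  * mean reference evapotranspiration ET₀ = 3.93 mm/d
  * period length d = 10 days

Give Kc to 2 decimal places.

ETc = Kc × ET₀ × d  ⇒  Kc = ETc / (ET₀ × d)
Kc = 42.8 / (3.93 × 10) = 42.8 / 39.30 = 1.0891

1.09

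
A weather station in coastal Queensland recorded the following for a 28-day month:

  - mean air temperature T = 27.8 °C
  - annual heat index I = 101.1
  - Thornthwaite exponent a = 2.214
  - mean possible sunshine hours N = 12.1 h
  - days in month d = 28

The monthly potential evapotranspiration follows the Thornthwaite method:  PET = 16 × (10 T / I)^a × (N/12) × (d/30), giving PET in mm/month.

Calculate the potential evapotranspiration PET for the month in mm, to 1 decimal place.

141.4 mm

10T/I = 10 × 27.8 / 101.1 = 2.7498
(10T/I)^a = 2.7498^2.214 = 9.3889
Uncorrected PET = 16 × 9.3889 = 150.222 mm
Correction = (N/12)(d/30) = (12.1/12)(28/30) = 0.9411
PET = 150.222 × 0.9411 = 141.374 mm/month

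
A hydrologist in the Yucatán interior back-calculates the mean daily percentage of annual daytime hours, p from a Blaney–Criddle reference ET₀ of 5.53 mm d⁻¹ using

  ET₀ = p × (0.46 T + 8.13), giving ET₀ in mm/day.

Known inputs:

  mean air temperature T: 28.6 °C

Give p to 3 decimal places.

0.260

p = ET₀ / (0.46 T + 8.13) = 5.53 / (0.46 × 28.6 + 8.13) = 5.53 / 21.286 = 0.2598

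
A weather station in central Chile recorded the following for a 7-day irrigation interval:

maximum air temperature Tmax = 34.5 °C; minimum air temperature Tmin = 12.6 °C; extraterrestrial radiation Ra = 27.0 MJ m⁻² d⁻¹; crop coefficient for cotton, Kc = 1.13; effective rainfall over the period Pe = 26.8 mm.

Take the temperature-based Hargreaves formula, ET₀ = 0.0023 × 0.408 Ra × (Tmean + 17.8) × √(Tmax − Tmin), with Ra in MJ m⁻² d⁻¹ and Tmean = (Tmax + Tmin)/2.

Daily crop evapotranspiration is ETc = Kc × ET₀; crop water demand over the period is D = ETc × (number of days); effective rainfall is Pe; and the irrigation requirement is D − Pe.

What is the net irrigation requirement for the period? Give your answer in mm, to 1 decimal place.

Tmean = (34.5 + 12.6)/2 = 23.55 °C
0.408 Ra = 0.408 × 27.0 = 11.0160 mm/d equivalent
ET₀ = 0.0023 × 11.0160 × (23.55 + 17.8) × √21.9 = 0.0023 × 11.0160 × 41.35 × 4.6797 = 4.9028 mm/d
ETc = Kc × ET₀ = 1.13 × 4.9028 = 5.5402 mm/d
Crop demand D = ETc × 7 d = 5.5402 × 7 = 38.781 mm
D − Pe = 38.781 − 26.8 = 11.981 mm

12.0 mm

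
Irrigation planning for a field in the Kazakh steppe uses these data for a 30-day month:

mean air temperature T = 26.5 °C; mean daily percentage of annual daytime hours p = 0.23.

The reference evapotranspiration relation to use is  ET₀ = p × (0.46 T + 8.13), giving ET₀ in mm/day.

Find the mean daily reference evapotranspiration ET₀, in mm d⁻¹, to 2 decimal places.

ET₀ = 0.23 × (0.46 × 26.5 + 8.13) = 0.23 × 20.320 = 4.6736 mm/d

4.67 mm d⁻¹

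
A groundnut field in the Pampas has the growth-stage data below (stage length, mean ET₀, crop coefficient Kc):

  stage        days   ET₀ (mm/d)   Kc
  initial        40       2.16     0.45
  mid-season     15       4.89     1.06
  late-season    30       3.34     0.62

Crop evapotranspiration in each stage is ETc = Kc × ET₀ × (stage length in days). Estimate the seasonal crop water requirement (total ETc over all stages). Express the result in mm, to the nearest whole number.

initial: 0.45 × 2.16 × 40 = 38.88 mm
mid-season: 1.06 × 4.89 × 15 = 77.75 mm
late-season: 0.62 × 3.34 × 30 = 62.12 mm
Seasonal total = 178.75 mm

179 mm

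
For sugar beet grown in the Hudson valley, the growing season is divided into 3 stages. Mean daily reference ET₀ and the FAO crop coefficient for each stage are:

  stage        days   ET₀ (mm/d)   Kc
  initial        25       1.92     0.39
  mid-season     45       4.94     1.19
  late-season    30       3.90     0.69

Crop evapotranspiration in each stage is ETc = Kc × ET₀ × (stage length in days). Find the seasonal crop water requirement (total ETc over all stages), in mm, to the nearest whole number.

364 mm

initial: 0.39 × 1.92 × 25 = 18.72 mm
mid-season: 1.19 × 4.94 × 45 = 264.54 mm
late-season: 0.69 × 3.90 × 30 = 80.73 mm
Seasonal total = 363.99 mm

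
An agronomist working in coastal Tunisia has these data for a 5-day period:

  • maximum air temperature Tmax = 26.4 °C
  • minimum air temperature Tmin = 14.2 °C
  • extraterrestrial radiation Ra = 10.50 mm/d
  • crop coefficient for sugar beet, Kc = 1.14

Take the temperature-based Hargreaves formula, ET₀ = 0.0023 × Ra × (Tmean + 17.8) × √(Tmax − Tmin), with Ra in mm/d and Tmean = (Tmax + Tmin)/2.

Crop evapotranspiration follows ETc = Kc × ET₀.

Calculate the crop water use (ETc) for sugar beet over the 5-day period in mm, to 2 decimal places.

Tmean = (26.4 + 14.2)/2 = 20.30 °C
ET₀ = 0.0023 × 10.50 × (20.30 + 17.8) × √12.2 = 0.0023 × 10.50 × 38.10 × 3.4928 = 3.2138 mm/d
ETc = Kc × ET₀ = 1.14 × 3.2138 = 3.6637 mm/d
Over 5 days: 3.6637 × 5 = 18.319 mm

18.32 mm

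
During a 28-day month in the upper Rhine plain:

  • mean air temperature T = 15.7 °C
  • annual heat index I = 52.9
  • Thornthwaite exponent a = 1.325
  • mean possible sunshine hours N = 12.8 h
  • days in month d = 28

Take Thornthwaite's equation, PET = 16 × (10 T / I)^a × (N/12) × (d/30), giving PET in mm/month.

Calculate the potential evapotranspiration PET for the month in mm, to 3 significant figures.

67.3 mm

10T/I = 10 × 15.7 / 52.9 = 2.9679
(10T/I)^a = 2.9679^1.325 = 4.2266
Uncorrected PET = 16 × 4.2266 = 67.626 mm
Correction = (N/12)(d/30) = (12.8/12)(28/30) = 0.9956
PET = 67.626 × 0.9956 = 67.328 mm/month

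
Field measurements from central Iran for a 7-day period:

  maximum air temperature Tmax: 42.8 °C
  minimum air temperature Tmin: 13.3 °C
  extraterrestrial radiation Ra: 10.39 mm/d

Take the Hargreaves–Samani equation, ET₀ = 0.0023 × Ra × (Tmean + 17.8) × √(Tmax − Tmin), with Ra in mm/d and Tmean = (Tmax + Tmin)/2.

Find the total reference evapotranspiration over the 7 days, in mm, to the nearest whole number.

Tmean = (42.8 + 13.3)/2 = 28.05 °C
ET₀ = 0.0023 × 10.39 × (28.05 + 17.8) × √29.5 = 0.0023 × 10.39 × 45.85 × 5.4314 = 5.9511 mm/d
Over 7 days: 5.9511 × 7 = 41.658 mm

42 mm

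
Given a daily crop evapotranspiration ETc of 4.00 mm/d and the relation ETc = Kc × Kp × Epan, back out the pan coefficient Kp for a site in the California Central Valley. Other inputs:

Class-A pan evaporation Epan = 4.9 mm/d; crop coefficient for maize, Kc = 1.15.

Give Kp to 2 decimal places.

0.71

ETc = Kc × Kp × Epan  ⇒  Kp = ETc / (Kc × Epan)
Kp = 4.00 / (1.15 × 4.9) = 4.00 / 5.635 = 0.7098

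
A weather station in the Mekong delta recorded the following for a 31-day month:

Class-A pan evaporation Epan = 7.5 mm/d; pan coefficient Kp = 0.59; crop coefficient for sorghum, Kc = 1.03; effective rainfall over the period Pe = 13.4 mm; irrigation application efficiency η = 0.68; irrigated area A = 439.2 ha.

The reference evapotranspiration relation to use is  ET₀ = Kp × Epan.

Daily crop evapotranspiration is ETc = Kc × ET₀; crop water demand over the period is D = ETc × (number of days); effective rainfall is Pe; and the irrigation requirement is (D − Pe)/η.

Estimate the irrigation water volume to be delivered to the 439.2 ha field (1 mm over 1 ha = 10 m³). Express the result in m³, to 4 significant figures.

826000 m³

ET₀ = 0.59 × 7.5 = 4.4250 mm/d
ETc = Kc × ET₀ = 1.03 × 4.4250 = 4.5578 mm/d
Crop demand D = ETc × 31 d = 4.5578 × 31 = 141.292 mm
D − Pe = 141.292 − 13.4 = 127.892 mm
Gross irrigation = 127.892 / 0.68 = 188.076 mm
Volume = 188.076 mm × 439.2 ha × 10 = 826029.8 m³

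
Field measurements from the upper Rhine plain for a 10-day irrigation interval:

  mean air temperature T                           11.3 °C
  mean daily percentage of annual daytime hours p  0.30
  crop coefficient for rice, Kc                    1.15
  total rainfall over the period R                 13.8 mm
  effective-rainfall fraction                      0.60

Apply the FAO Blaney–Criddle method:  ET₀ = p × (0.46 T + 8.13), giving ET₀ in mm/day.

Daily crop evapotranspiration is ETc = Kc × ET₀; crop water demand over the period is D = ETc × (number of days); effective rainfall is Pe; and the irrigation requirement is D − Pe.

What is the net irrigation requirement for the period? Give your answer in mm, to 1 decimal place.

ET₀ = 0.30 × (0.46 × 11.3 + 8.13) = 0.30 × 13.328 = 3.9984 mm/d
ETc = Kc × ET₀ = 1.15 × 3.9984 = 4.5982 mm/d
Crop demand D = ETc × 10 d = 4.5982 × 10 = 45.982 mm
Pe = 0.60 × 13.8 = 8.280 mm
D − Pe = 45.982 − 8.280 = 37.702 mm

37.7 mm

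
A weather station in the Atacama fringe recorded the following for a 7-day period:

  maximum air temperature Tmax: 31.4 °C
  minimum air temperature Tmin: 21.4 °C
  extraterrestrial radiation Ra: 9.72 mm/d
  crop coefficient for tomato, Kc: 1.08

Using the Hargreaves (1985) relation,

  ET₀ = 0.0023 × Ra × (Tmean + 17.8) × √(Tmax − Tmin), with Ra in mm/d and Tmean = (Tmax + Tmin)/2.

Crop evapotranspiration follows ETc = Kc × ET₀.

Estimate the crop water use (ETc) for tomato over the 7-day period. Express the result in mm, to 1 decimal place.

Tmean = (31.4 + 21.4)/2 = 26.40 °C
ET₀ = 0.0023 × 9.72 × (26.40 + 17.8) × √10.0 = 0.0023 × 9.72 × 44.20 × 3.1623 = 3.1248 mm/d
ETc = Kc × ET₀ = 1.08 × 3.1248 = 3.3748 mm/d
Over 7 days: 3.3748 × 7 = 23.624 mm

23.6 mm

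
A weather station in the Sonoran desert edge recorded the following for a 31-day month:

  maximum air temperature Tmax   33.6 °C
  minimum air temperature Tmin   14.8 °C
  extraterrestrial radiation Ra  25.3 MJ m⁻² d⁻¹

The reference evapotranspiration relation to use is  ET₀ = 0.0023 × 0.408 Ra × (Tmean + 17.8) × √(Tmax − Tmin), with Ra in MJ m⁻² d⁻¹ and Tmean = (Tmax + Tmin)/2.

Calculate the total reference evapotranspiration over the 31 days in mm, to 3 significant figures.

Tmean = (33.6 + 14.8)/2 = 24.20 °C
0.408 Ra = 0.408 × 25.3 = 10.3224 mm/d equivalent
ET₀ = 0.0023 × 10.3224 × (24.20 + 17.8) × √18.8 = 0.0023 × 10.3224 × 42.00 × 4.3359 = 4.3235 mm/d
Over 31 days: 4.3235 × 31 = 134.029 mm

134 mm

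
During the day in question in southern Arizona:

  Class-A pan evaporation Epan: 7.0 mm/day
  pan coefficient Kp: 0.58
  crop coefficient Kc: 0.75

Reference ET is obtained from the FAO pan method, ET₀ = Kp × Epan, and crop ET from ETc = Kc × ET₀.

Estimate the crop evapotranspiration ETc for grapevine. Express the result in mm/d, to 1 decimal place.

3.0 mm/d

ET₀ = 0.58 × 7.0 = 4.0600 mm/d
ETc = Kc × ET₀ = 0.75 × 4.0600 = 3.0450 mm/d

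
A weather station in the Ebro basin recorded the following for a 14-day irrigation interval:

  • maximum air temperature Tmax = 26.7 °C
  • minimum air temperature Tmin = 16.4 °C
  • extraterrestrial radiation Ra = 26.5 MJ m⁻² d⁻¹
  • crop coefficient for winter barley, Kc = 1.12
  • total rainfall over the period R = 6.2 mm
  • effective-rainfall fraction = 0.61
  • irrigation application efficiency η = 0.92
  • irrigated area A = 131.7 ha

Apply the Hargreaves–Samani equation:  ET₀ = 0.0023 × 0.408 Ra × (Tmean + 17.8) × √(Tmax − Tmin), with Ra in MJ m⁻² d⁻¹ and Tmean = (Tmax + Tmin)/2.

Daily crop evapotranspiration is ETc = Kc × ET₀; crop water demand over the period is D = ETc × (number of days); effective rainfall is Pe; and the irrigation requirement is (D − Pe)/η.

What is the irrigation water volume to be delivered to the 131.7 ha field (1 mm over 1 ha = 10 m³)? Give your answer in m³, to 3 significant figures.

65100 m³

Tmean = (26.7 + 16.4)/2 = 21.55 °C
0.408 Ra = 0.408 × 26.5 = 10.8120 mm/d equivalent
ET₀ = 0.0023 × 10.8120 × (21.55 + 17.8) × √10.3 = 0.0023 × 10.8120 × 39.35 × 3.2094 = 3.1405 mm/d
ETc = Kc × ET₀ = 1.12 × 3.1405 = 3.5174 mm/d
Crop demand D = ETc × 14 d = 3.5174 × 14 = 49.244 mm
Pe = 0.61 × 6.2 = 3.782 mm
D − Pe = 49.244 − 3.782 = 45.462 mm
Gross irrigation = 45.462 / 0.92 = 49.415 mm
Volume = 49.415 mm × 131.7 ha × 10 = 65079.6 m³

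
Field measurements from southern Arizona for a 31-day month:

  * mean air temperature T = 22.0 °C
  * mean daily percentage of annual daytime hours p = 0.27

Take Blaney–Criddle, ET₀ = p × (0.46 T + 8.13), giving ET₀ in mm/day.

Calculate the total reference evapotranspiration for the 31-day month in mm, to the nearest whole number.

153 mm

ET₀ = 0.27 × (0.46 × 22.0 + 8.13) = 0.27 × 18.250 = 4.9275 mm/d
Monthly total = 4.9275 × 31 = 152.753 mm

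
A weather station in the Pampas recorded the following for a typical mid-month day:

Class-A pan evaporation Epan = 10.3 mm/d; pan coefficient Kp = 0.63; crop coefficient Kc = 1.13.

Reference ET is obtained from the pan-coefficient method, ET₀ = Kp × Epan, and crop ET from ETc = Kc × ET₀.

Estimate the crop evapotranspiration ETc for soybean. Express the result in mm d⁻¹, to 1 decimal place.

ET₀ = 0.63 × 10.3 = 6.4890 mm/d
ETc = Kc × ET₀ = 1.13 × 6.4890 = 7.3326 mm/d

7.3 mm d⁻¹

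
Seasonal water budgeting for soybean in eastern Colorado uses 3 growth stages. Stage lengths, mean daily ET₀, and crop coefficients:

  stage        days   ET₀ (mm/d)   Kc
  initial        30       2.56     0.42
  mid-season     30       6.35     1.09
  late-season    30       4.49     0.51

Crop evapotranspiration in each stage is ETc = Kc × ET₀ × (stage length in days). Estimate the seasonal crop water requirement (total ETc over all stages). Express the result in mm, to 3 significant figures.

309 mm

initial: 0.42 × 2.56 × 30 = 32.26 mm
mid-season: 1.09 × 6.35 × 30 = 207.65 mm
late-season: 0.51 × 4.49 × 30 = 68.70 mm
Seasonal total = 308.61 mm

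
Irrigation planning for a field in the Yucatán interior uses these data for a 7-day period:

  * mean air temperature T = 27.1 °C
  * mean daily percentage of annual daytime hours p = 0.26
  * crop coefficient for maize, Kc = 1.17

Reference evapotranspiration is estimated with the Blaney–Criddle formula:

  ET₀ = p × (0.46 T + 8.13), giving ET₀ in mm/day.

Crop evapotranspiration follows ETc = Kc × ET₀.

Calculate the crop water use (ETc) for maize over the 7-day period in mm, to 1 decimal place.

43.9 mm

ET₀ = 0.26 × (0.46 × 27.1 + 8.13) = 0.26 × 20.596 = 5.3550 mm/d
ETc = Kc × ET₀ = 1.17 × 5.3550 = 6.2654 mm/d
Over 7 days: 6.2654 × 7 = 43.858 mm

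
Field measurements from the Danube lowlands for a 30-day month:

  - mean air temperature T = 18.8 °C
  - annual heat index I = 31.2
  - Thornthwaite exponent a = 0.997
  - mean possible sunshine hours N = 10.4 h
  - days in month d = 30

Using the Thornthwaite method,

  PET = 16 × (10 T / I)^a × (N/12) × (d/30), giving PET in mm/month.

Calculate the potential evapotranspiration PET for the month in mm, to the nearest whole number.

10T/I = 10 × 18.8 / 31.2 = 6.0256
(10T/I)^a = 6.0256^0.997 = 5.9932
Uncorrected PET = 16 × 5.9932 = 95.891 mm
Correction = (N/12)(d/30) = (10.4/12)(30/30) = 0.8667
PET = 95.891 × 0.8667 = 83.109 mm/month

83 mm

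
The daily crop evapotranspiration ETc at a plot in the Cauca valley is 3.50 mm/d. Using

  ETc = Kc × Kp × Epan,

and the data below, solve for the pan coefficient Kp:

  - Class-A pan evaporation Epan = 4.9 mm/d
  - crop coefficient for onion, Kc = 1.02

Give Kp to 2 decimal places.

ETc = Kc × Kp × Epan  ⇒  Kp = ETc / (Kc × Epan)
Kp = 3.50 / (1.02 × 4.9) = 3.50 / 4.998 = 0.7003

0.70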